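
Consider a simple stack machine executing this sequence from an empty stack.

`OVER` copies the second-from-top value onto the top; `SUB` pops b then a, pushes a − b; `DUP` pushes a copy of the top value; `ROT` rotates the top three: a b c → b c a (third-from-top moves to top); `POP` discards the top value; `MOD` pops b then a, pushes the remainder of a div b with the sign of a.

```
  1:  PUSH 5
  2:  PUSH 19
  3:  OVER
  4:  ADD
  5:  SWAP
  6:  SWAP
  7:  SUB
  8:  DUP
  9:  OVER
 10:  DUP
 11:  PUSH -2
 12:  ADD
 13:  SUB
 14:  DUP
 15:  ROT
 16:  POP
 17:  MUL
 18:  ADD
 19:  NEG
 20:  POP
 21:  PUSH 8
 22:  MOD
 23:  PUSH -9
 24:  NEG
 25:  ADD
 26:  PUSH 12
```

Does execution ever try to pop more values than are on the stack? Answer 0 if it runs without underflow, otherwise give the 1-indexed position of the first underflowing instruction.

22

PUSH 5  -> 5
PUSH 19 -> 5 19
OVER    -> 5 19 5
ADD     -> 5 24
SWAP    -> 24 5
SWAP    -> 5 24
SUB     -> -19
DUP     -> -19 -19
OVER    -> -19 -19 -19
DUP     -> -19 -19 -19 -19
PUSH -2 -> -19 -19 -19 -19 -2
ADD     -> -19 -19 -19 -21
SUB     -> -19 -19 2
DUP     -> -19 -19 2 2
ROT     -> -19 2 2 -19
POP     -> -19 2 2
MUL     -> -19 4
ADD     -> -15
NEG     -> 15
POP     -> (empty)
PUSH 8  -> 8
MOD  — needs 2 operands, stack has 1 → underflow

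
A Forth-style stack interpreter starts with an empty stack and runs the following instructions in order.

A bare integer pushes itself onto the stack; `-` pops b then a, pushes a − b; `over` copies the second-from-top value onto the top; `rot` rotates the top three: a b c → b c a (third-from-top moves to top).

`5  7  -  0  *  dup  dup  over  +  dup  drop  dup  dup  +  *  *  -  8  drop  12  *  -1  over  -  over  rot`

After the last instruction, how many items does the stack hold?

5    : 5
7    : 5 7
-    : -2
0    : -2 0
*    : 0
dup  : 0 0
dup  : 0 0 0
over : 0 0 0 0
+    : 0 0 0
dup  : 0 0 0 0
drop : 0 0 0
dup  : 0 0 0 0
dup  : 0 0 0 0 0
+    : 0 0 0 0
*    : 0 0 0
*    : 0 0
-    : 0
8    : 0 8
drop : 0
12   : 0 12
*    : 0
-1   : 0 -1
over : 0 -1 0
-    : 0 -1
over : 0 -1 0
rot  : -1 0 0

3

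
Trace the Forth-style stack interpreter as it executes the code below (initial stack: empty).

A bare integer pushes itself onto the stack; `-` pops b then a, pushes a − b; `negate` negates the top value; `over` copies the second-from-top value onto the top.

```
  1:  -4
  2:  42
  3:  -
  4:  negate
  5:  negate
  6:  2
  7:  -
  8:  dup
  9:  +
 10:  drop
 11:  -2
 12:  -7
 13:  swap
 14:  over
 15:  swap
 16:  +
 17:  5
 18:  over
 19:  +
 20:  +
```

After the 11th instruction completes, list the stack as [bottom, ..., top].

-4     : -4
42     : -4 42
-      : -46
negate : 46
negate : -46
2      : -46 2
-      : -48
dup    : -48 -48
+      : -96
drop   : (empty)
-2     : -2

[-2]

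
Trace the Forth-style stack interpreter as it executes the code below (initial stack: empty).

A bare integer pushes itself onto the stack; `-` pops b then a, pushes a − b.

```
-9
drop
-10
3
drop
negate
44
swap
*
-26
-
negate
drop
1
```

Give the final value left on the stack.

1

-9      [-9]
drop    []
-10     [-10]
3       [-10, 3]
drop    [-10]
negate  [10]
44      [10, 44]
swap    [44, 10]
*       [440]
-26     [440, -26]
-       [466]
negate  [-466]
drop    []
1       [1]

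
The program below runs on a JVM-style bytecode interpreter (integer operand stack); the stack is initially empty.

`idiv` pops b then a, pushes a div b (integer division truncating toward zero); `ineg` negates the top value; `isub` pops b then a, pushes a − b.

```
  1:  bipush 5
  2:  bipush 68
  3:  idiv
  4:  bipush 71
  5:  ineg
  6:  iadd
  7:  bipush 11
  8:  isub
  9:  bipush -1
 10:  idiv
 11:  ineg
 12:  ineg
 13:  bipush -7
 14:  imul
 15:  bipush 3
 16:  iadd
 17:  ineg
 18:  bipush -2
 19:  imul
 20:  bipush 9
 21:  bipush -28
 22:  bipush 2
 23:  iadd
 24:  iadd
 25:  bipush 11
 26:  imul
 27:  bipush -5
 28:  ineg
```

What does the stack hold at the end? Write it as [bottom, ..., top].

[-1142, -187, 5]

bipush 5    [5]
bipush 68   [5, 68]
idiv        [0]
bipush 71   [0, 71]
ineg        [0, -71]
iadd        [-71]
bipush 11   [-71, 11]
isub        [-82]
bipush -1   [-82, -1]
idiv        [82]
ineg        [-82]
ineg        [82]
bipush -7   [82, -7]
imul        [-574]
bipush 3    [-574, 3]
iadd        [-571]
ineg        [571]
bipush -2   [571, -2]
imul        [-1142]
bipush 9    [-1142, 9]
bipush -28  [-1142, 9, -28]
bipush 2    [-1142, 9, -28, 2]
iadd        [-1142, 9, -26]
iadd        [-1142, -17]
bipush 11   [-1142, -17, 11]
imul        [-1142, -187]
bipush -5   [-1142, -187, -5]
ineg        [-1142, -187, 5]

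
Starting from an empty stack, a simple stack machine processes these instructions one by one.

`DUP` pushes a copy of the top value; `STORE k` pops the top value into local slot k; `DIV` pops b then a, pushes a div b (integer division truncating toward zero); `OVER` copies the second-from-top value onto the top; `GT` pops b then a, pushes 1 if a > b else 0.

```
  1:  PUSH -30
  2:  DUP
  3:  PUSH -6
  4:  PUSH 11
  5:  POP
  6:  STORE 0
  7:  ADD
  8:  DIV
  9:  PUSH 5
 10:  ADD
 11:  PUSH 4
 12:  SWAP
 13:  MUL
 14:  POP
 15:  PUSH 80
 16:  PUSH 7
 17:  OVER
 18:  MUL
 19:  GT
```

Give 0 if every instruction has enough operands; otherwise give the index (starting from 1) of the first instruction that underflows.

PUSH -30 -> -30
DUP      -> -30 -30
PUSH -6  -> -30 -30 -6
PUSH 11  -> -30 -30 -6 11
POP      -> -30 -30 -6
STORE 0  -> -30 -30
ADD      -> -60
DIV  — needs 2 operands, stack has 1 → underflow

8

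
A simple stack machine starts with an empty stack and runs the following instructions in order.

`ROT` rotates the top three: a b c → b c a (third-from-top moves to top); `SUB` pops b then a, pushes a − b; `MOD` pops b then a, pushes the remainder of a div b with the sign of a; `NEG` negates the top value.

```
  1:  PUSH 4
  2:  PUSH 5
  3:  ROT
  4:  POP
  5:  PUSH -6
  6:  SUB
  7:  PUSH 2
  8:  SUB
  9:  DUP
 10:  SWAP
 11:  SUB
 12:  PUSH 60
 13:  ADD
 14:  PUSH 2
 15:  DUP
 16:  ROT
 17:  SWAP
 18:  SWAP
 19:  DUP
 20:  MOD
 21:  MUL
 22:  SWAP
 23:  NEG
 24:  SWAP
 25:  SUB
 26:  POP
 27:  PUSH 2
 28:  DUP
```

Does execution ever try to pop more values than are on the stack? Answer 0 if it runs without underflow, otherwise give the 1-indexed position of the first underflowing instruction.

3

PUSH 4 : [4]
PUSH 5 : [4, 5]
ROT  — needs 3 operands, stack has 2 → underflow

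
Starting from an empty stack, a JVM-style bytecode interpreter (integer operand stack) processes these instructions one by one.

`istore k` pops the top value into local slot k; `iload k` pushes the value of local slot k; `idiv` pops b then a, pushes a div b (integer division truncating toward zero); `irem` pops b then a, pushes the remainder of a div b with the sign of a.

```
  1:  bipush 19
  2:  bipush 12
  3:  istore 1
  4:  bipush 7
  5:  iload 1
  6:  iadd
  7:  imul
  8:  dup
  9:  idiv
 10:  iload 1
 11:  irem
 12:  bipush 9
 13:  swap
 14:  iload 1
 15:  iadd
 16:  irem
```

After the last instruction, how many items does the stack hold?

1

bipush 19 → 19
bipush 12 → 19 12
istore 1  → 19
bipush 7  → 19 7
iload 1   → 19 7 12
iadd      → 19 19
imul      → 361
dup       → 361 361
idiv      → 1
iload 1   → 1 12
irem      → 1
bipush 9  → 1 9
swap      → 9 1
iload 1   → 9 1 12
iadd      → 9 13
irem      → 9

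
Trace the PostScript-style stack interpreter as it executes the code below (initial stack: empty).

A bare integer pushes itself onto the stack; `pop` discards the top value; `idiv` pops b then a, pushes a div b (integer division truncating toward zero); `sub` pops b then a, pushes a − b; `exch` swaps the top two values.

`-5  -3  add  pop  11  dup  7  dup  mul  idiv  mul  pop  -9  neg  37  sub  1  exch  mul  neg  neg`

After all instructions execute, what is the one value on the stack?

-28

-5   : [-5]
-3   : [-5, -3]
add  : [-8]
pop  : []
11   : [11]
dup  : [11, 11]
7    : [11, 11, 7]
dup  : [11, 11, 7, 7]
mul  : [11, 11, 49]
idiv : [11, 0]
mul  : [0]
pop  : []
-9   : [-9]
neg  : [9]
37   : [9, 37]
sub  : [-28]
1    : [-28, 1]
exch : [1, -28]
mul  : [-28]
neg  : [28]
neg  : [-28]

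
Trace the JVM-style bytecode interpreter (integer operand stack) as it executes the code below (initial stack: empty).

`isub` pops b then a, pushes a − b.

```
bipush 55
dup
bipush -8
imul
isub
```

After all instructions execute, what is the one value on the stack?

495

bipush 55  [55]
dup        [55, 55]
bipush -8  [55, 55, -8]
imul       [55, -440]
isub       [495]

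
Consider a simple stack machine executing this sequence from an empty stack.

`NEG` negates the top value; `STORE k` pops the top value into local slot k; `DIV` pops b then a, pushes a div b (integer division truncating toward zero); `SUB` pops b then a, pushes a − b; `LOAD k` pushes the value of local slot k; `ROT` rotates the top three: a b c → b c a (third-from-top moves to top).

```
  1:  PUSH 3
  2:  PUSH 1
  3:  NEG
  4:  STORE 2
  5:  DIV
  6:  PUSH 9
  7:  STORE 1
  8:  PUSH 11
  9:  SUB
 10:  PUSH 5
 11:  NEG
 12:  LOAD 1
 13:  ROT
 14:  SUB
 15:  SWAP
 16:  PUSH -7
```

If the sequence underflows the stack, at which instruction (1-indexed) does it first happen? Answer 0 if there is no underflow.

PUSH 3   3
PUSH 1   3 1
NEG      3 -1
STORE 2  3
DIV  — needs 2 operands, stack has 1 → underflow

5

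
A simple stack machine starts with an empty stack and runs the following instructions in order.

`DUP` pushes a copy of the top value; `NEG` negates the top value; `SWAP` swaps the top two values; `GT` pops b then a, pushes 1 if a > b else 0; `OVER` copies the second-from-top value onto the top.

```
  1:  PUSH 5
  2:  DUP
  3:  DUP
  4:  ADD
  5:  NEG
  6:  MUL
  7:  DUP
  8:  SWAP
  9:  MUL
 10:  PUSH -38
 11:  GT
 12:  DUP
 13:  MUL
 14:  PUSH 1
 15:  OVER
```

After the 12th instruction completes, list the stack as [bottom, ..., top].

[1, 1]

PUSH 5    [5]
DUP       [5, 5]
DUP       [5, 5, 5]
ADD       [5, 10]
NEG       [5, -10]
MUL       [-50]
DUP       [-50, -50]
SWAP      [-50, -50]
MUL       [2500]
PUSH -38  [2500, -38]
GT        [1]
DUP       [1, 1]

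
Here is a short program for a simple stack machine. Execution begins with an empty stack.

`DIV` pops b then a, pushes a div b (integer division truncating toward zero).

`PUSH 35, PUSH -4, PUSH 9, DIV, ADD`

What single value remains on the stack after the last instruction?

35

PUSH 35 → 35
PUSH -4 → 35 -4
PUSH 9  → 35 -4 9
DIV     → 35 0
ADD     → 35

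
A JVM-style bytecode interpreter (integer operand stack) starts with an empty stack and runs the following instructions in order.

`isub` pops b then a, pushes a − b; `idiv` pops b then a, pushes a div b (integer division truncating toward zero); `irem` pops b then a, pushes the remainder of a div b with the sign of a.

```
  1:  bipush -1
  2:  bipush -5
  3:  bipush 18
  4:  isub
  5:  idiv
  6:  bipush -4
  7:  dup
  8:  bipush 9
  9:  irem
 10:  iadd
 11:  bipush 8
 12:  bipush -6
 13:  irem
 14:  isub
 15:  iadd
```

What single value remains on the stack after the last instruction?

-10

bipush -1 → -1
bipush -5 → -1 -5
bipush 18 → -1 -5 18
isub      → -1 -23
idiv      → 0
bipush -4 → 0 -4
dup       → 0 -4 -4
bipush 9  → 0 -4 -4 9
irem      → 0 -4 -4
iadd      → 0 -8
bipush 8  → 0 -8 8
bipush -6 → 0 -8 8 -6
irem      → 0 -8 2
isub      → 0 -10
iadd      → -10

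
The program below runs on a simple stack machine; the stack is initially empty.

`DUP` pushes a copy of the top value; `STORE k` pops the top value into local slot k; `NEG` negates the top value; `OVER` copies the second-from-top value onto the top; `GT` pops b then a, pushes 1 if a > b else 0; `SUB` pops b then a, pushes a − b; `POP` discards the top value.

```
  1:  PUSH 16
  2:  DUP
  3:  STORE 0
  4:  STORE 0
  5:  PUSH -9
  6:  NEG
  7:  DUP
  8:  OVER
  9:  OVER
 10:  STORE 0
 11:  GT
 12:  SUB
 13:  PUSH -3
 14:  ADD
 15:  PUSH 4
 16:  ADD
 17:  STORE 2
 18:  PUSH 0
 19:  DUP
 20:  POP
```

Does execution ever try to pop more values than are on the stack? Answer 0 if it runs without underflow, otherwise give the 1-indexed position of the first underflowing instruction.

PUSH 16 → [16]
DUP     → [16, 16]
STORE 0 → [16]
STORE 0 → []
PUSH -9 → [-9]
NEG     → [9]
DUP     → [9, 9]
OVER    → [9, 9, 9]
OVER    → [9, 9, 9, 9]
STORE 0 → [9, 9, 9]
GT      → [9, 0]
SUB     → [9]
PUSH -3 → [9, -3]
ADD     → [6]
PUSH 4  → [6, 4]
ADD     → [10]
STORE 2 → []
PUSH 0  → [0]
DUP     → [0, 0]
POP     → [0]

0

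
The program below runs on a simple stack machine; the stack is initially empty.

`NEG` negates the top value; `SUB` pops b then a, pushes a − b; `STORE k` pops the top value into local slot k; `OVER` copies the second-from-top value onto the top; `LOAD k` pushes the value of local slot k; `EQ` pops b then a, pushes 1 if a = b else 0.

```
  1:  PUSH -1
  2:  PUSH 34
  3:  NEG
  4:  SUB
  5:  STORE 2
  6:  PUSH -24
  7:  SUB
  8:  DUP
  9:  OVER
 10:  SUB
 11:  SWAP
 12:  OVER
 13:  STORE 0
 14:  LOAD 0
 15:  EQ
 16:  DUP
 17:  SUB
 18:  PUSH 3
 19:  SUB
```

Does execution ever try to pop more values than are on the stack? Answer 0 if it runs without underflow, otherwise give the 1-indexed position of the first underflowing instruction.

PUSH -1   [-1]
PUSH 34   [-1, 34]
NEG       [-1, -34]
SUB       [33]
STORE 2   []
PUSH -24  [-24]
SUB  — needs 2 operands, stack has 1 → underflow

7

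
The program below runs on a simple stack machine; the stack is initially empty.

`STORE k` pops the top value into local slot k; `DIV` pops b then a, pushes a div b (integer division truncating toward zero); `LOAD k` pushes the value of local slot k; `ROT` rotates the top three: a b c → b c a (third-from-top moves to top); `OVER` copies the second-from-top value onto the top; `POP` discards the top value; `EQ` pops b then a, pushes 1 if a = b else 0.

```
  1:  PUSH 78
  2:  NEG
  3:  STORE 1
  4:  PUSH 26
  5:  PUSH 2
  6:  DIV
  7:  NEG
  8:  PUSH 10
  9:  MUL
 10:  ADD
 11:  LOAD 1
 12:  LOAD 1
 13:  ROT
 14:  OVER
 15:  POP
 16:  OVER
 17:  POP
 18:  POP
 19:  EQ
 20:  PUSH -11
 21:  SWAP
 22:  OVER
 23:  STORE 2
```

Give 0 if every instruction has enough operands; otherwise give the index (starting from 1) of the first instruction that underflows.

PUSH 78 : 78
NEG     : -78
STORE 1 : (empty)
PUSH 26 : 26
PUSH 2  : 26 2
DIV     : 13
NEG     : -13
PUSH 10 : -13 10
MUL     : -130
ADD  — needs 2 operands, stack has 1 → underflow

10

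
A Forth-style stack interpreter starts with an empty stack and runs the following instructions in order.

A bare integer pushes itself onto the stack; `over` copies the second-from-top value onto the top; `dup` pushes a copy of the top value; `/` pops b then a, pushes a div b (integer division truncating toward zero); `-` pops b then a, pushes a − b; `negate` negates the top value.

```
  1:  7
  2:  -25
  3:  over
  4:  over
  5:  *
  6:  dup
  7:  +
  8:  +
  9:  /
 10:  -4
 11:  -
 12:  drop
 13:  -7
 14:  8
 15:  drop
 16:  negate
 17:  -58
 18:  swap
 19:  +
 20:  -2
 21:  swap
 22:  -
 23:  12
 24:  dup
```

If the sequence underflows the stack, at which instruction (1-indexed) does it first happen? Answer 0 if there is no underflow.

0

7       7
-25     7 -25
over    7 -25 7
over    7 -25 7 -25
*       7 -25 -175
dup     7 -25 -175 -175
+       7 -25 -350
+       7 -375
/       0
-4      0 -4
-       4
drop    (empty)
-7      -7
8       -7 8
drop    -7
negate  7
-58     7 -58
swap    -58 7
+       -51
-2      -51 -2
swap    -2 -51
-       49
12      49 12
dup     49 12 12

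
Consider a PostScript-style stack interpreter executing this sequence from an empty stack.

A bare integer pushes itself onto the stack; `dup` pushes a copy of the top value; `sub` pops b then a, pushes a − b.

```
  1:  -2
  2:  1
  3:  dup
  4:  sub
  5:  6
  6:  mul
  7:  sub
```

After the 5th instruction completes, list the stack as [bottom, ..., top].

-2  -> -2
1   -> -2 1
dup -> -2 1 1
sub -> -2 0
6   -> -2 0 6

[-2, 0, 6]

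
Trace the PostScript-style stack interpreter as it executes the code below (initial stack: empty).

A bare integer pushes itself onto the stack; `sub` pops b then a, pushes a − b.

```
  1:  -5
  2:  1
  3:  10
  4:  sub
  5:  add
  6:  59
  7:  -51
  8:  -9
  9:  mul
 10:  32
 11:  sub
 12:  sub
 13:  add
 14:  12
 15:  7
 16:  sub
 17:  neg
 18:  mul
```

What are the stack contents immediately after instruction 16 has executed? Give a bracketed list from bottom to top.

-5  -> [-5]
1   -> [-5, 1]
10  -> [-5, 1, 10]
sub -> [-5, -9]
add -> [-14]
59  -> [-14, 59]
-51 -> [-14, 59, -51]
-9  -> [-14, 59, -51, -9]
mul -> [-14, 59, 459]
32  -> [-14, 59, 459, 32]
sub -> [-14, 59, 427]
sub -> [-14, -368]
add -> [-382]
12  -> [-382, 12]
7   -> [-382, 12, 7]
sub -> [-382, 5]

[-382, 5]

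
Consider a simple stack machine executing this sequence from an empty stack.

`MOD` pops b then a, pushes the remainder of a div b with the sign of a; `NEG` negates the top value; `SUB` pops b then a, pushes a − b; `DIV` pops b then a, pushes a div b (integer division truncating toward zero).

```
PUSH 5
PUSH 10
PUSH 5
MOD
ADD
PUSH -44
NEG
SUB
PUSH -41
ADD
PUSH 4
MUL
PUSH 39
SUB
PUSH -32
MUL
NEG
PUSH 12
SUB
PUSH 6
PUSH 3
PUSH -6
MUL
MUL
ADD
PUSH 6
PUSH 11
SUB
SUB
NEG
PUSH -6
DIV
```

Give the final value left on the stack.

-1933

PUSH 5    5
PUSH 10   5 10
PUSH 5    5 10 5
MOD       5 0
ADD       5
PUSH -44  5 -44
NEG       5 44
SUB       -39
PUSH -41  -39 -41
ADD       -80
PUSH 4    -80 4
MUL       -320
PUSH 39   -320 39
SUB       -359
PUSH -32  -359 -32
MUL       11488
NEG       -11488
PUSH 12   -11488 12
SUB       -11500
PUSH 6    -11500 6
PUSH 3    -11500 6 3
PUSH -6   -11500 6 3 -6
MUL       -11500 6 -18
MUL       -11500 -108
ADD       -11608
PUSH 6    -11608 6
PUSH 11   -11608 6 11
SUB       -11608 -5
SUB       -11603
NEG       11603
PUSH -6   11603 -6
DIV       -1933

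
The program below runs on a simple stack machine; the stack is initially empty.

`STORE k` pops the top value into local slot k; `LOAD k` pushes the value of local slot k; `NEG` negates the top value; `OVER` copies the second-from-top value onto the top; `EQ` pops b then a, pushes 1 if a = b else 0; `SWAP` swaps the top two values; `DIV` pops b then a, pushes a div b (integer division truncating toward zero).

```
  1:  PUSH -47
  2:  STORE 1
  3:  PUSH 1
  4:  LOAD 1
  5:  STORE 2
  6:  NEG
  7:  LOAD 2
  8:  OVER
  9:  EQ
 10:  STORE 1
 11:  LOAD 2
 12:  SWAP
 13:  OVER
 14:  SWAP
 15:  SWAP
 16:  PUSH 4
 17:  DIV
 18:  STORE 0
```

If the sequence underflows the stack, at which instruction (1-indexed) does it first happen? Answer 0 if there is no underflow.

0

PUSH -47  -47
STORE 1   (empty)
PUSH 1    1
LOAD 1    1 -47
STORE 2   1
NEG       -1
LOAD 2    -1 -47
OVER      -1 -47 -1
EQ        -1 0
STORE 1   -1
LOAD 2    -1 -47
SWAP      -47 -1
OVER      -47 -1 -47
SWAP      -47 -47 -1
SWAP      -47 -1 -47
PUSH 4    -47 -1 -47 4
DIV       -47 -1 -11
STORE 0   -47 -1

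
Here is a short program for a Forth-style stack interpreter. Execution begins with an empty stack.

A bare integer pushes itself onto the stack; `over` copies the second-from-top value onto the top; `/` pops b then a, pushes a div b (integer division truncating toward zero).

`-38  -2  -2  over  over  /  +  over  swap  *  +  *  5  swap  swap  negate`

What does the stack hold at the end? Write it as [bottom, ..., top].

-38    -> -38
-2     -> -38 -2
-2     -> -38 -2 -2
over   -> -38 -2 -2 -2
over   -> -38 -2 -2 -2 -2
/      -> -38 -2 -2 1
+      -> -38 -2 -1
over   -> -38 -2 -1 -2
swap   -> -38 -2 -2 -1
*      -> -38 -2 2
+      -> -38 0
*      -> 0
5      -> 0 5
swap   -> 5 0
swap   -> 0 5
negate -> 0 -5

[0, -5]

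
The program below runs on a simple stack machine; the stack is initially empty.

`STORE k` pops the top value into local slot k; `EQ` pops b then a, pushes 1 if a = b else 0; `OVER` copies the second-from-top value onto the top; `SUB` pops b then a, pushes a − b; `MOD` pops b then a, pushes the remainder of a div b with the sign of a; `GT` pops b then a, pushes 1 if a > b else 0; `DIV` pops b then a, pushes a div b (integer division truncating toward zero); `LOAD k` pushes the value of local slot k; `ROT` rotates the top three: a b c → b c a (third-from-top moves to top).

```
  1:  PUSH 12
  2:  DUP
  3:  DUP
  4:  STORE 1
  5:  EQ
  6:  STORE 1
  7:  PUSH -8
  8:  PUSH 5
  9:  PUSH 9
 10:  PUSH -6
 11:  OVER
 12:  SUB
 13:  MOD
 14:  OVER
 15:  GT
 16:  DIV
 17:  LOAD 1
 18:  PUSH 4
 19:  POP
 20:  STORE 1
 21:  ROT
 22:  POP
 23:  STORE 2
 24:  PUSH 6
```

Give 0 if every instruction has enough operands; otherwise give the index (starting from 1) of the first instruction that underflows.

21

PUSH 12 → 12
DUP     → 12 12
DUP     → 12 12 12
STORE 1 → 12 12
EQ      → 1
STORE 1 → (empty)
PUSH -8 → -8
PUSH 5  → -8 5
PUSH 9  → -8 5 9
PUSH -6 → -8 5 9 -6
OVER    → -8 5 9 -6 9
SUB     → -8 5 9 -15
MOD     → -8 5 9
OVER    → -8 5 9 5
GT      → -8 5 1
DIV     → -8 5
LOAD 1  → -8 5 1
PUSH 4  → -8 5 1 4
POP     → -8 5 1
STORE 1 → -8 5
ROT  — needs 3 operands, stack has 2 → underflow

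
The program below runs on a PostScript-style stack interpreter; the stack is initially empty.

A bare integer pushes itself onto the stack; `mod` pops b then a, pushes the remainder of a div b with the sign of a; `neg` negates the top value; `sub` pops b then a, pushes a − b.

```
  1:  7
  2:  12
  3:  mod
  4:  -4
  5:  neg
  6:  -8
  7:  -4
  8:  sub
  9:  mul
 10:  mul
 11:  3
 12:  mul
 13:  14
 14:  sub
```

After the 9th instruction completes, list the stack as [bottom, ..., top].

[7, -16]

7   -> 7
12  -> 7 12
mod -> 7
-4  -> 7 -4
neg -> 7 4
-8  -> 7 4 -8
-4  -> 7 4 -8 -4
sub -> 7 4 -4
mul -> 7 -16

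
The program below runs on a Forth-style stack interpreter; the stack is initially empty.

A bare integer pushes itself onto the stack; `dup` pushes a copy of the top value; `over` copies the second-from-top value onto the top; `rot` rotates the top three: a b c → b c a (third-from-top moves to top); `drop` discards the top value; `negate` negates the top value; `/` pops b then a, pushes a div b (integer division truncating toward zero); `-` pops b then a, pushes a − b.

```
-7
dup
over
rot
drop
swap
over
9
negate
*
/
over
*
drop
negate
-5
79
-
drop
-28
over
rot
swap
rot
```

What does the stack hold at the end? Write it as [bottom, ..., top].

[7, 7, -28]

-7      [-7]
dup     [-7, -7]
over    [-7, -7, -7]
rot     [-7, -7, -7]
drop    [-7, -7]
swap    [-7, -7]
over    [-7, -7, -7]
9       [-7, -7, -7, 9]
negate  [-7, -7, -7, -9]
*       [-7, -7, 63]
/       [-7, 0]
over    [-7, 0, -7]
*       [-7, 0]
drop    [-7]
negate  [7]
-5      [7, -5]
79      [7, -5, 79]
-       [7, -84]
drop    [7]
-28     [7, -28]
over    [7, -28, 7]
rot     [-28, 7, 7]
swap    [-28, 7, 7]
rot     [7, 7, -28]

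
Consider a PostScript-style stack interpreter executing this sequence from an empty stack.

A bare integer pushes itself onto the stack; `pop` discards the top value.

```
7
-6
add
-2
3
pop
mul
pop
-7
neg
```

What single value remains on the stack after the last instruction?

7   : [7]
-6  : [7, -6]
add : [1]
-2  : [1, -2]
3   : [1, -2, 3]
pop : [1, -2]
mul : [-2]
pop : []
-7  : [-7]
neg : [7]

7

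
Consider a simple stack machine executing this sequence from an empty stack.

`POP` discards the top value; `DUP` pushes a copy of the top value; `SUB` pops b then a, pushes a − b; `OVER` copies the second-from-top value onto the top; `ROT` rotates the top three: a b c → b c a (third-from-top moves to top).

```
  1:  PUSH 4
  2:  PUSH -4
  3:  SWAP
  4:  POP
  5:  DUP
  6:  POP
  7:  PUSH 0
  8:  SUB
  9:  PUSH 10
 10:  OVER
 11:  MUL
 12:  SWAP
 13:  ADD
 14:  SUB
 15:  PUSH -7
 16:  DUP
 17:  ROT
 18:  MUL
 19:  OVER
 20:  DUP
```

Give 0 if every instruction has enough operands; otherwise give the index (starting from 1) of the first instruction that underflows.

PUSH 4  → [4]
PUSH -4 → [4, -4]
SWAP    → [-4, 4]
POP     → [-4]
DUP     → [-4, -4]
POP     → [-4]
PUSH 0  → [-4, 0]
SUB     → [-4]
PUSH 10 → [-4, 10]
OVER    → [-4, 10, -4]
MUL     → [-4, -40]
SWAP    → [-40, -4]
ADD     → [-44]
SUB  — needs 2 operands, stack has 1 → underflow

14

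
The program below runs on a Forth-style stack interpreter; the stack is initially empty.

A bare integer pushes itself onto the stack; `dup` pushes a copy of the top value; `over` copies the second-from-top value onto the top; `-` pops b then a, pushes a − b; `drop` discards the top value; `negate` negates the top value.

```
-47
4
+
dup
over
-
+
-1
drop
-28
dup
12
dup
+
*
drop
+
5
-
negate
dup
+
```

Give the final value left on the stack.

-47    → -47
4      → -47 4
+      → -43
dup    → -43 -43
over   → -43 -43 -43
-      → -43 0
+      → -43
-1     → -43 -1
drop   → -43
-28    → -43 -28
dup    → -43 -28 -28
12     → -43 -28 -28 12
dup    → -43 -28 -28 12 12
+      → -43 -28 -28 24
*      → -43 -28 -672
drop   → -43 -28
+      → -71
5      → -71 5
-      → -76
negate → 76
dup    → 76 76
+      → 152

152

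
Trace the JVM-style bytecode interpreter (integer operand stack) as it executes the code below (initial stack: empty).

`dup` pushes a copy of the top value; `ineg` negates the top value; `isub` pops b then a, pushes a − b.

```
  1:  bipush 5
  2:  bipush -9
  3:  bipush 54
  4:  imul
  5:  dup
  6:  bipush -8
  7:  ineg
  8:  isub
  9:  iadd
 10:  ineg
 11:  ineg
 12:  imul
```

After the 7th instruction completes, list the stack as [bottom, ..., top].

[5, -486, -486, 8]

bipush 5  -> 5
bipush -9 -> 5 -9
bipush 54 -> 5 -9 54
imul      -> 5 -486
dup       -> 5 -486 -486
bipush -8 -> 5 -486 -486 -8
ineg      -> 5 -486 -486 8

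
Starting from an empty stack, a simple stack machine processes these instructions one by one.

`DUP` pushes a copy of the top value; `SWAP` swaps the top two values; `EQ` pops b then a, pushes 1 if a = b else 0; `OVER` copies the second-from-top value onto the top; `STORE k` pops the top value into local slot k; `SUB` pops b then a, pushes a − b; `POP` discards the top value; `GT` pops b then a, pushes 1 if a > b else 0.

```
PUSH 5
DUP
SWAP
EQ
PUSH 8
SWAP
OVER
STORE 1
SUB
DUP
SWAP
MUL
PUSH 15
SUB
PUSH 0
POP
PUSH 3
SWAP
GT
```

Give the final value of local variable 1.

PUSH 5  → [5]
DUP     → [5, 5]
SWAP    → [5, 5]
EQ      → [1]
PUSH 8  → [1, 8]
SWAP    → [8, 1]
OVER    → [8, 1, 8]
STORE 1 → [8, 1]
SUB     → [7]
DUP     → [7, 7]
SWAP    → [7, 7]
MUL     → [49]
PUSH 15 → [49, 15]
SUB     → [34]
PUSH 0  → [34, 0]
POP     → [34]
PUSH 3  → [34, 3]
SWAP    → [3, 34]
GT      → [0]

8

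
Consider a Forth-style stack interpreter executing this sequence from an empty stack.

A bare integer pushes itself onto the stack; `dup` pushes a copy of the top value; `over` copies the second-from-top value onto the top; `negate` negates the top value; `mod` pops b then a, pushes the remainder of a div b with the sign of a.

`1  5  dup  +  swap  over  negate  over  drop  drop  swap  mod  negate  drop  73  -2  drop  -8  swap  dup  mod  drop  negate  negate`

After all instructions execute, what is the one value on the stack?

-8

1      → [1]
5      → [1, 5]
dup    → [1, 5, 5]
+      → [1, 10]
swap   → [10, 1]
over   → [10, 1, 10]
negate → [10, 1, -10]
over   → [10, 1, -10, 1]
drop   → [10, 1, -10]
drop   → [10, 1]
swap   → [1, 10]
mod    → [1]
negate → [-1]
drop   → []
73     → [73]
-2     → [73, -2]
drop   → [73]
-8     → [73, -8]
swap   → [-8, 73]
dup    → [-8, 73, 73]
mod    → [-8, 0]
drop   → [-8]
negate → [8]
negate → [-8]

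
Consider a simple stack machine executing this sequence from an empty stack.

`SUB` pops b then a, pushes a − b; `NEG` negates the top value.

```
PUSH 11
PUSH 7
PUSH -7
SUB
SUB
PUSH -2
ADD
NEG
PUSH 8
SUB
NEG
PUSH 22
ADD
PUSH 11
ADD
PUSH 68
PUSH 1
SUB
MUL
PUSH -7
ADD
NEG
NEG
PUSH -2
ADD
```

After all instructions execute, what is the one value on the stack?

2403

PUSH 11  11
PUSH 7   11 7
PUSH -7  11 7 -7
SUB      11 14
SUB      -3
PUSH -2  -3 -2
ADD      -5
NEG      5
PUSH 8   5 8
SUB      -3
NEG      3
PUSH 22  3 22
ADD      25
PUSH 11  25 11
ADD      36
PUSH 68  36 68
PUSH 1   36 68 1
SUB      36 67
MUL      2412
PUSH -7  2412 -7
ADD      2405
NEG      -2405
NEG      2405
PUSH -2  2405 -2
ADD      2403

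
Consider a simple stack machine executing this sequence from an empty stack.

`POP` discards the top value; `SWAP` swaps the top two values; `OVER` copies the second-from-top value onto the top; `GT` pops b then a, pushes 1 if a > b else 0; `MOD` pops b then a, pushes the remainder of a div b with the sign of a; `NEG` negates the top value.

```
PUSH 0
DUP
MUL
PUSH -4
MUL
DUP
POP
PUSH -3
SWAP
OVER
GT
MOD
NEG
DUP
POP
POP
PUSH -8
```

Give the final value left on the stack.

PUSH 0  : [0]
DUP     : [0, 0]
MUL     : [0]
PUSH -4 : [0, -4]
MUL     : [0]
DUP     : [0, 0]
POP     : [0]
PUSH -3 : [0, -3]
SWAP    : [-3, 0]
OVER    : [-3, 0, -3]
GT      : [-3, 1]
MOD     : [0]
NEG     : [0]
DUP     : [0, 0]
POP     : [0]
POP     : []
PUSH -8 : [-8]

-8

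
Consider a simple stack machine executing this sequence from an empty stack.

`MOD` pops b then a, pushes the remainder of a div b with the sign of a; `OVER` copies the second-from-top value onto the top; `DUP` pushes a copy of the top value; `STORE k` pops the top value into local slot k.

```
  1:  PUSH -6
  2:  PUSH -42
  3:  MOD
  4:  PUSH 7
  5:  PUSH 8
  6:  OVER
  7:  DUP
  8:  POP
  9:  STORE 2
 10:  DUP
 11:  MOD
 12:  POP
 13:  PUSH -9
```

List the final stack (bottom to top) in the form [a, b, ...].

[-6, 7, -9]

PUSH -6  → [-6]
PUSH -42 → [-6, -42]
MOD      → [-6]
PUSH 7   → [-6, 7]
PUSH 8   → [-6, 7, 8]
OVER     → [-6, 7, 8, 7]
DUP      → [-6, 7, 8, 7, 7]
POP      → [-6, 7, 8, 7]
STORE 2  → [-6, 7, 8]
DUP      → [-6, 7, 8, 8]
MOD      → [-6, 7, 0]
POP      → [-6, 7]
PUSH -9  → [-6, 7, -9]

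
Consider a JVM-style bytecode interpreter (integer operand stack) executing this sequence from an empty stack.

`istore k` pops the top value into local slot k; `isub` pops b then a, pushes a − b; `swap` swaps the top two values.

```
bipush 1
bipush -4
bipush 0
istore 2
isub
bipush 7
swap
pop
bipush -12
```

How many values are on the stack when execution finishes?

bipush 1   -> 1
bipush -4  -> 1 -4
bipush 0   -> 1 -4 0
istore 2   -> 1 -4
isub       -> 5
bipush 7   -> 5 7
swap       -> 7 5
pop        -> 7
bipush -12 -> 7 -12

2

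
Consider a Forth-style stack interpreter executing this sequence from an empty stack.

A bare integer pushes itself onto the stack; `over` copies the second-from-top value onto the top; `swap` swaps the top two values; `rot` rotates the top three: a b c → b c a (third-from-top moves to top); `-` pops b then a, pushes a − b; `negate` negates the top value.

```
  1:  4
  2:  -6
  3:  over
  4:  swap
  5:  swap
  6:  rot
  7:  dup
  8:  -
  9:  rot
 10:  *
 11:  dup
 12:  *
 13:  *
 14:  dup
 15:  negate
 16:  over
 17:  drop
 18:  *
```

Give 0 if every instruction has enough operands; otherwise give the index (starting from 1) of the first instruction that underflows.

4      -> [4]
-6     -> [4, -6]
over   -> [4, -6, 4]
swap   -> [4, 4, -6]
swap   -> [4, -6, 4]
rot    -> [-6, 4, 4]
dup    -> [-6, 4, 4, 4]
-      -> [-6, 4, 0]
rot    -> [4, 0, -6]
*      -> [4, 0]
dup    -> [4, 0, 0]
*      -> [4, 0]
*      -> [0]
dup    -> [0, 0]
negate -> [0, 0]
over   -> [0, 0, 0]
drop   -> [0, 0]
*      -> [0]

0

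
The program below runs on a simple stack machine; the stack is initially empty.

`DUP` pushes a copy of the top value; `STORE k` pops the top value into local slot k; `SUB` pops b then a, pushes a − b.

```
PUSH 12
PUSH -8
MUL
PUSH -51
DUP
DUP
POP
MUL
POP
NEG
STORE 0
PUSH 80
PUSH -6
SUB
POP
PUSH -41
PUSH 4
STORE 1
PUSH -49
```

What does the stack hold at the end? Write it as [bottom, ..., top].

[-41, -49]

PUSH 12  -> [12]
PUSH -8  -> [12, -8]
MUL      -> [-96]
PUSH -51 -> [-96, -51]
DUP      -> [-96, -51, -51]
DUP      -> [-96, -51, -51, -51]
POP      -> [-96, -51, -51]
MUL      -> [-96, 2601]
POP      -> [-96]
NEG      -> [96]
STORE 0  -> []
PUSH 80  -> [80]
PUSH -6  -> [80, -6]
SUB      -> [86]
POP      -> []
PUSH -41 -> [-41]
PUSH 4   -> [-41, 4]
STORE 1  -> [-41]
PUSH -49 -> [-41, -49]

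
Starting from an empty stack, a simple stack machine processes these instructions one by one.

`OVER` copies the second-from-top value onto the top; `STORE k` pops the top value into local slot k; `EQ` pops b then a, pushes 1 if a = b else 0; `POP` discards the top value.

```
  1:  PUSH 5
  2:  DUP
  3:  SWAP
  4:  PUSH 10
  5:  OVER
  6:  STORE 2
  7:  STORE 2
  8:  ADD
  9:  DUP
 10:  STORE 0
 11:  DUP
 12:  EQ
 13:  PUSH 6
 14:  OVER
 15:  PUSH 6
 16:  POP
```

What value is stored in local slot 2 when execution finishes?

PUSH 5  -> 5
DUP     -> 5 5
SWAP    -> 5 5
PUSH 10 -> 5 5 10
OVER    -> 5 5 10 5
STORE 2 -> 5 5 10
STORE 2 -> 5 5
ADD     -> 10
DUP     -> 10 10
STORE 0 -> 10
DUP     -> 10 10
EQ      -> 1
PUSH 6  -> 1 6
OVER    -> 1 6 1
PUSH 6  -> 1 6 1 6
POP     -> 1 6 1

10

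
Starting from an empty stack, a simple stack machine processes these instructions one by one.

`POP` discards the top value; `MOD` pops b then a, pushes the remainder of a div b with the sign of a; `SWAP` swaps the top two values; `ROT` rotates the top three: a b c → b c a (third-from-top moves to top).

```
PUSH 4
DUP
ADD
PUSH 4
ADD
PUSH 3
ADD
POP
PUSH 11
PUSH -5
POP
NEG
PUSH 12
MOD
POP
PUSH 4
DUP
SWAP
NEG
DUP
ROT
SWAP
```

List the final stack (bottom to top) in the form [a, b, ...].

[-4, 4, -4]

PUSH 4  → [4]
DUP     → [4, 4]
ADD     → [8]
PUSH 4  → [8, 4]
ADD     → [12]
PUSH 3  → [12, 3]
ADD     → [15]
POP     → []
PUSH 11 → [11]
PUSH -5 → [11, -5]
POP     → [11]
NEG     → [-11]
PUSH 12 → [-11, 12]
MOD     → [-11]
POP     → []
PUSH 4  → [4]
DUP     → [4, 4]
SWAP    → [4, 4]
NEG     → [4, -4]
DUP     → [4, -4, -4]
ROT     → [-4, -4, 4]
SWAP    → [-4, 4, -4]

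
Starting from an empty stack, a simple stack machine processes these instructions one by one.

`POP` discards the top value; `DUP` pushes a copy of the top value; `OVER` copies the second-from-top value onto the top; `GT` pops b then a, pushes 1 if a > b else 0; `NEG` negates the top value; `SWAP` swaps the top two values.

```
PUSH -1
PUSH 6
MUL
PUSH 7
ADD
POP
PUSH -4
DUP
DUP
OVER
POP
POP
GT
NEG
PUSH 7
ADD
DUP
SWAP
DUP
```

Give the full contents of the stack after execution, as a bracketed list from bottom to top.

PUSH -1 → -1
PUSH 6  → -1 6
MUL     → -6
PUSH 7  → -6 7
ADD     → 1
POP     → (empty)
PUSH -4 → -4
DUP     → -4 -4
DUP     → -4 -4 -4
OVER    → -4 -4 -4 -4
POP     → -4 -4 -4
POP     → -4 -4
GT      → 0
NEG     → 0
PUSH 7  → 0 7
ADD     → 7
DUP     → 7 7
SWAP    → 7 7
DUP     → 7 7 7

[7, 7, 7]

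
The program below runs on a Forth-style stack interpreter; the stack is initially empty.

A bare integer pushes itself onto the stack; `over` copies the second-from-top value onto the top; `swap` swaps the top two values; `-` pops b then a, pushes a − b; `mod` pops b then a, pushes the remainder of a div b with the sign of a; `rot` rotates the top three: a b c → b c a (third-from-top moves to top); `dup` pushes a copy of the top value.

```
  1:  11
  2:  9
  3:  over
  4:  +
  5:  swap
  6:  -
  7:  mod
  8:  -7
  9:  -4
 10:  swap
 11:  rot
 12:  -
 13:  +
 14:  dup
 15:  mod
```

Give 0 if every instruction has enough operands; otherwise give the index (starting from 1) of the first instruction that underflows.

11   : [11]
9    : [11, 9]
over : [11, 9, 11]
+    : [11, 20]
swap : [20, 11]
-    : [9]
mod  — needs 2 operands, stack has 1 → underflow

7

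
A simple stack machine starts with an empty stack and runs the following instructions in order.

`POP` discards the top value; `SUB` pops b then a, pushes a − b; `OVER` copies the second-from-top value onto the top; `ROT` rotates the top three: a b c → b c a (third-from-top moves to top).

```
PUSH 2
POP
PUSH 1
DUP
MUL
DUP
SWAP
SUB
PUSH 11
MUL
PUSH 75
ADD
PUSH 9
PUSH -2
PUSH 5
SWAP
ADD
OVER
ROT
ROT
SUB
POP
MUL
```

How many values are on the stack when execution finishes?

1

PUSH 2   [2]
POP      []
PUSH 1   [1]
DUP      [1, 1]
MUL      [1]
DUP      [1, 1]
SWAP     [1, 1]
SUB      [0]
PUSH 11  [0, 11]
MUL      [0]
PUSH 75  [0, 75]
ADD      [75]
PUSH 9   [75, 9]
PUSH -2  [75, 9, -2]
PUSH 5   [75, 9, -2, 5]
SWAP     [75, 9, 5, -2]
ADD      [75, 9, 3]
OVER     [75, 9, 3, 9]
ROT      [75, 3, 9, 9]
ROT      [75, 9, 9, 3]
SUB      [75, 9, 6]
POP      [75, 9]
MUL      [675]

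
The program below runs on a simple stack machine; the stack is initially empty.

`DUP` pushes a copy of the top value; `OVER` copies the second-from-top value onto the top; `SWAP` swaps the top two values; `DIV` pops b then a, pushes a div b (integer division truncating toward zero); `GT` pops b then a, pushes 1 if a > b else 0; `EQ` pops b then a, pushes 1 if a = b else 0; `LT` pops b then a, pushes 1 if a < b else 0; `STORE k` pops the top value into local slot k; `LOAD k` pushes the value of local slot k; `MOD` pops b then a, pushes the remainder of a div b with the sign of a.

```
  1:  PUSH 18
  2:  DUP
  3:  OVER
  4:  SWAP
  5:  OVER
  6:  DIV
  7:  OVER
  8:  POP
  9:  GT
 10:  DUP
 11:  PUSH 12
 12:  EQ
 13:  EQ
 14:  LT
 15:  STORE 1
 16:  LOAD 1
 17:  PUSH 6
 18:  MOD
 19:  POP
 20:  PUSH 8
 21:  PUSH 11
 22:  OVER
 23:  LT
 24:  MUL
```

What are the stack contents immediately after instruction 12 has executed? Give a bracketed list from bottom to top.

PUSH 18 -> 18
DUP     -> 18 18
OVER    -> 18 18 18
SWAP    -> 18 18 18
OVER    -> 18 18 18 18
DIV     -> 18 18 1
OVER    -> 18 18 1 18
POP     -> 18 18 1
GT      -> 18 1
DUP     -> 18 1 1
PUSH 12 -> 18 1 1 12
EQ      -> 18 1 0

[18, 1, 0]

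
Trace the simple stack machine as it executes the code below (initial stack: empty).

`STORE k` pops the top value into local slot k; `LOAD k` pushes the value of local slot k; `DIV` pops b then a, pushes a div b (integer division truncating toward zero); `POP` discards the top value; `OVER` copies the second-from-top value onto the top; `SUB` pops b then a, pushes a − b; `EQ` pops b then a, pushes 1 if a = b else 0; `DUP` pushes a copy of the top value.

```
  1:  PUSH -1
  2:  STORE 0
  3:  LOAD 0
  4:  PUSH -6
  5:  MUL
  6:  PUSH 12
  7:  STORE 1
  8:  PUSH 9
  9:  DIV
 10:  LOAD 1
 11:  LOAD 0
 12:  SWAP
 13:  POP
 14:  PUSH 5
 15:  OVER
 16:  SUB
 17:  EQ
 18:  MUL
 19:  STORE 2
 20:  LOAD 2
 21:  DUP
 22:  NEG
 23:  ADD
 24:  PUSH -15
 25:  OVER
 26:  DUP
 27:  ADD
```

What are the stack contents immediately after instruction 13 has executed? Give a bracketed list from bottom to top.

PUSH -1 -> -1
STORE 0 -> (empty)
LOAD 0  -> -1
PUSH -6 -> -1 -6
MUL     -> 6
PUSH 12 -> 6 12
STORE 1 -> 6
PUSH 9  -> 6 9
DIV     -> 0
LOAD 1  -> 0 12
LOAD 0  -> 0 12 -1
SWAP    -> 0 -1 12
POP     -> 0 -1

[0, -1]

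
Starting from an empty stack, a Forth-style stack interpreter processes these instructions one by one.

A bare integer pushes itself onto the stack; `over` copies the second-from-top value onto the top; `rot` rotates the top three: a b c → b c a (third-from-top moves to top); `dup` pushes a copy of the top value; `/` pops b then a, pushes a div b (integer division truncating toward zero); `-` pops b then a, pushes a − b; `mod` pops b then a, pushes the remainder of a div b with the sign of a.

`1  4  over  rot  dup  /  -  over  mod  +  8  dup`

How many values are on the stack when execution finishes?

1    -> 1
4    -> 1 4
over -> 1 4 1
rot  -> 4 1 1
dup  -> 4 1 1 1
/    -> 4 1 1
-    -> 4 0
over -> 4 0 4
mod  -> 4 0
+    -> 4
8    -> 4 8
dup  -> 4 8 8

3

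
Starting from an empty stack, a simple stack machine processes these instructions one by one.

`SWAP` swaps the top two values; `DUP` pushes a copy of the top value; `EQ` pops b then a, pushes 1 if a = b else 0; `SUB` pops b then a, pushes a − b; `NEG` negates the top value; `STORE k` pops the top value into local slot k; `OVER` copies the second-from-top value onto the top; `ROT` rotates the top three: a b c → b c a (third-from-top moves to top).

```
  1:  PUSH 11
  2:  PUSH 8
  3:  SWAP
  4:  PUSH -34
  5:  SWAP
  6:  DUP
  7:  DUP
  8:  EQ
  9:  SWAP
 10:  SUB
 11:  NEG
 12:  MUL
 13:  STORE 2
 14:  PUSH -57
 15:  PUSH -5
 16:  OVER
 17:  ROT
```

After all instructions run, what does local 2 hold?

-340

PUSH 11  : [11]
PUSH 8   : [11, 8]
SWAP     : [8, 11]
PUSH -34 : [8, 11, -34]
SWAP     : [8, -34, 11]
DUP      : [8, -34, 11, 11]
DUP      : [8, -34, 11, 11, 11]
EQ       : [8, -34, 11, 1]
SWAP     : [8, -34, 1, 11]
SUB      : [8, -34, -10]
NEG      : [8, -34, 10]
MUL      : [8, -340]
STORE 2  : [8]
PUSH -57 : [8, -57]
PUSH -5  : [8, -57, -5]
OVER     : [8, -57, -5, -57]
ROT      : [8, -5, -57, -57]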